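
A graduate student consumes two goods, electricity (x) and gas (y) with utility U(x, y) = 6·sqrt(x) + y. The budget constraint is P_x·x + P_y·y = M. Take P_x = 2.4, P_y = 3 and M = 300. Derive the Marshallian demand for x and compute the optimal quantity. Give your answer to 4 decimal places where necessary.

x* = 14.0625

Set MRS = P_x/P_y: 3·x^(−1/2) = P_x/P_y.
Thus x* = (3·P_y/P_x)² — independent of M — with the rest of income spent on y.
Plugging in: x* = (3·3/2.4)² = 14.0625.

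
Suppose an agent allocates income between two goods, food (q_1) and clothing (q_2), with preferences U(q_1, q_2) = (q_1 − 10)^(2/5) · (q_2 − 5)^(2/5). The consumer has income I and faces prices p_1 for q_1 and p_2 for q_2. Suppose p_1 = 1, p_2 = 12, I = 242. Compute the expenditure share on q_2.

Let q_1' = q_1−10, q_2' = q_2−5. MRS = q_2'/q_1' = p_1/p_2.
Substituting into the budget: q_1* = 10 + 0.5·(I − 10·p_1 − 5·p_2)/p_1, and q_2* = 5 + 0.5·(…)/p_2.
Discretionary income = 242 − 10·1 − 5·12 = 172; q_1* = 10 + 0.5·172/1 = 96; q_2* = 5 + 0.5·172/12 = 12.1667.
Expenditure on q_2: 12·12.1667 = 146; share = 0.6033.

share on q_2 = 0.6033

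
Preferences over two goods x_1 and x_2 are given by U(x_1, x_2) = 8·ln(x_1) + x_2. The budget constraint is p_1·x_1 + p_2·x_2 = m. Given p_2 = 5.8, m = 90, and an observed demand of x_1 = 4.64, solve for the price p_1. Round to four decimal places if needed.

p_1 = 10

MU_x_1 = 8/x_1, MU_x_2 = 1. Tangency: 8/x_1 = p_1/p_2.
So x_1*(p_1,p_2) = 8·p_2/p_1, independent of income; and x_2* = (m − 8·p_2)/p_2.
Set x_1* = 4.64 in the demand function and solve for p_1: p_1 = 10.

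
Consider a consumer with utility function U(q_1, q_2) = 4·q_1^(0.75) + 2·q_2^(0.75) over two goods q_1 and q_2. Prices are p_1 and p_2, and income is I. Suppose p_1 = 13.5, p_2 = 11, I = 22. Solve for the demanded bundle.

q_1* = 1.4609, q_2* = 0.2071

MRS = MU_q_1/MU_q_2 = 2·(q_2/q_1)^(0.25). Set equal to p_1/p_2.
Hence q_2/q_1 = ((1/2)·p_1/p_2)^(1/(0.25)), i.e. raised to the 4 power.
With the ratio pinned down, the budget gives q_1* = I/(p_1 + p_2·(q_2/q_1)) and q_2* = (q_2/q_1)·q_1*.
Numerically q_2/q_1 = 0.14179, so q_1* = 22/(13.5 + 11·0.14179) = 1.4609 and q_2* = 0.14179·1.4609 = 0.2071.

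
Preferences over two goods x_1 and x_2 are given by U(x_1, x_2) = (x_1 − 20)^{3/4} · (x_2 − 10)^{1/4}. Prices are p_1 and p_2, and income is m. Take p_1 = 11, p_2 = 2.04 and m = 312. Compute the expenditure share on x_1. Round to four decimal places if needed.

share on x_1 = 0.8772

This is Cobb-Douglas in (x_1−20, x_2−10): tangency gives 0.75·p_2·(x_2−10) = 0.25·p_1·(x_1−20).
After buying the subsistence bundle (20, 10), a share 0.75 of the remaining income goes to x_1: x_1* = 20 + 0.75·(m − 20p_1 − 10p_2)/p_1.
Discretionary income = 312 − 20·11 − 10·2.04 = 71.6; x_1* = 20 + 0.75·71.6/11 = 24.8818; x_2* = 10 + 0.25·71.6/2.04 = 18.7745.
Expenditure on x_1: 11·24.8818 = 273.7; share = 0.8772.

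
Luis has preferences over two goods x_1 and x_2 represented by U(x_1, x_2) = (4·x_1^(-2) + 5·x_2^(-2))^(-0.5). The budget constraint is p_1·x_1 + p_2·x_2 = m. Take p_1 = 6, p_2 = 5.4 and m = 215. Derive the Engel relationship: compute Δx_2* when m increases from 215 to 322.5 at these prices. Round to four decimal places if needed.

MU_x_1 ∝ 4·x_1^(-3), MU_x_2 ∝ 5·x_2^(-3), so MRS = (4/5)·(x_2/x_1)^(3) = p_1/p_2.
Solve for the ratio: x_2/x_1 = [(5/4)·p_1/p_2]^(1/3).
With the ratio pinned down, the budget gives x_1* = m/(p_1 + p_2·(x_2/x_1)) and x_2* = (x_2/x_1)·x_1*.
Numerically x_2/x_1 = 1.115722, so x_1* = 215/(6 + 5.4·1.115722) = 17.8796 and x_2* = 1.115722·17.8796 = 19.9486.
At m' = 322.5: x_2* = 29.9229. Change: 29.9229 − 19.9486 = 9.9743.

Δx_2* = 9.9743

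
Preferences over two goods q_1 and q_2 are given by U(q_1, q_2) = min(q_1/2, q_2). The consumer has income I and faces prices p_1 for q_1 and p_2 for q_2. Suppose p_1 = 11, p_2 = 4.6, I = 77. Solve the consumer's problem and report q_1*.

Leontief preferences: the optimum is at the kink where q_1/2 = q_2/1, i.e. q_2 = (1/2)·q_1.
Budget: p_1·q_1 + p_2·(1/2)·q_1 = I, so (2·p_1 + p_2)·q_1 = 2·I.
Demand: q_1*(p_1,p_2,I) = 2·I/(2·p_1 + p_2), q_2* = I/(2·p_1 + p_2).
Here 2·11 + 4.6 = 26.6, giving q_1* = 5.7895.

q_1* = 5.7895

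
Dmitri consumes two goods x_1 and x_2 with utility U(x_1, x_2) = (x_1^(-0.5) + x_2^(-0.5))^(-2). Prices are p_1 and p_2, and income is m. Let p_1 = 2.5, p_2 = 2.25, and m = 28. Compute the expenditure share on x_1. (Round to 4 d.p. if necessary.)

MU_x_1 ∝ x_1^(-1.5), MU_x_2 ∝ x_2^(-1.5), so MRS = (x_2/x_1)^(1.5) = p_1/p_2.
Solve for the ratio: x_2/x_1 = [p_1/p_2]^(2/3).
Substitute x_2 = (x_2/x_1)·x_1 into the budget: x_1* = m/(p_1 + p_2·(x_2/x_1)).
Numerically x_2/x_1 = 1.072766, so x_1* = 28/(2.5 + 2.25·1.072766) = 5.6983 and x_2* = 1.072766·5.6983 = 6.113.
Expenditure on x_1: 2.5·5.6983 = 14.2458; share = 0.5088.

share on x_1 = 0.5088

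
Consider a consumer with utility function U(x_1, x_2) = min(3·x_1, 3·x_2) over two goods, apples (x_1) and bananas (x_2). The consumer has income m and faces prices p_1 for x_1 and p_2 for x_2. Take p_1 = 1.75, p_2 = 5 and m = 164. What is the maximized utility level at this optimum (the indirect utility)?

Leontief preferences: the optimum is at the kink where x_1/3 = x_2/3, i.e. x_2 = x_1.
Budget: p_1·x_1 + p_2·x_1 = m, so (3·p_1 + 3·p_2)·x_1 = 3·m.
Demand: x_1*(p_1,p_2,m) = 3·m/(3·p_1 + 3·p_2), x_2* = 3·m/(3·p_1 + 3·p_2).
Here 3·1.75 + 3·5 = 20.25, giving x_1* = 24.2963 and x_2* = 24.2963.
Utility at the optimum: U(24.2963, 24.2963) = 72.8889.

V = 72.8889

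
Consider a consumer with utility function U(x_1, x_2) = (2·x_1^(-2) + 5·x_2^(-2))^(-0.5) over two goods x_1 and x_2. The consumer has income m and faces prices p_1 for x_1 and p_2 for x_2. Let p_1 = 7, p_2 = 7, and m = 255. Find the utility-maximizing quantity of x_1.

MRS = MU_x_1/MU_x_2 = (2/5)·(x_2/x_1)^(3). Set equal to p_1/p_2.
Solve for the ratio: x_2/x_1 = [(5/2)·p_1/p_2]^(1/3).
With the ratio pinned down, the budget gives x_1* = m/(p_1 + p_2·(x_2/x_1)) and x_2* = (x_2/x_1)·x_1*.
Numerically x_2/x_1 = 1.357209, so x_1* = 255/(7 + 7·1.357209) = 15.4541.

x_1* = 15.4541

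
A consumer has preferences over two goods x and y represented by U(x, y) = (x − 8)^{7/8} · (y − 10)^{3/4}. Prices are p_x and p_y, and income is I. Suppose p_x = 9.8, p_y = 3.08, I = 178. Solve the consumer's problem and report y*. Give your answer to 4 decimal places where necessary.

MRS = (7/6)·(y−10)/(x−8). Tangency with p_x/p_y gives y−10 = (6/7)·(p_x/p_y)·(x−8).
After buying the subsistence bundle (8, 10), a share 7/13 of the remaining income goes to x: x* = 8 + 7/13·(I − 8p_x − 10p_y)/p_x.
Discretionary income = 178 − 8·9.8 − 10·3.08 = 68.8; y* = 10 + 6/13·68.8/3.08 = 20.3097.

y* = 20.3097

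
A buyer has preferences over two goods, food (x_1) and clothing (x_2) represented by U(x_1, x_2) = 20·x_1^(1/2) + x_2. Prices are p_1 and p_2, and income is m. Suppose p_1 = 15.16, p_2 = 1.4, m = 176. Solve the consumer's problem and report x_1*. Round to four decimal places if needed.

Set MRS = p_1/p_2: 10·x_1^(−1/2) = p_1/p_2.
Solve: √x_1 = 10·p_2/p_1, so x_1*(p_1,p_2) = (10·p_2/p_1)², and x_2* = (m − p_1·x_1*)/p_2.
Plugging in: x_1* = (10·1.4/15.16)² = 0.8528.

x_1* = 0.8528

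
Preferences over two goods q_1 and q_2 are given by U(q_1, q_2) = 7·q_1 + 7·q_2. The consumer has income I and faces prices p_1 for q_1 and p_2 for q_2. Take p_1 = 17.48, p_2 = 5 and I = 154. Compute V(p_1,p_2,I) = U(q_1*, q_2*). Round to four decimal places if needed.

q_2 gives more utility per dollar, so spend all income on q_2: q_2* = I/p_2, q_1* = 0.
Numerically: q_1* = 0, q_2* = 30.8.
Utility at the optimum: U(0, 30.8) = 215.6.

V = 215.6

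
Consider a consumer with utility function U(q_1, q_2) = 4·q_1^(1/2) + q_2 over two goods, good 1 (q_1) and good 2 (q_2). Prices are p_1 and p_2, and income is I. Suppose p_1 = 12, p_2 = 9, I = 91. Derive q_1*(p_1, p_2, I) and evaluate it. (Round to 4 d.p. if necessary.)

MU_q_1 = 2/√q_1, MU_q_2 = 1. Tangency: 2/√q_1 = p_1/p_2.
Thus q_1* = (2·p_2/p_1)² — independent of I — with the rest of income spent on q_2.
Plugging in: q_1* = (2·9/12)² = 2.25.

q_1* = 2.25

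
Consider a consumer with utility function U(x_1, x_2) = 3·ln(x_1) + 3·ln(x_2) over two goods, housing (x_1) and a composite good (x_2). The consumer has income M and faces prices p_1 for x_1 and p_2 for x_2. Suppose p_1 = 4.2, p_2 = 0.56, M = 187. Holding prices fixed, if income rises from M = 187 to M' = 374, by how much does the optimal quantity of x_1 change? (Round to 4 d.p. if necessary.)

Δx_1* = 22.2619

Demand: x_1*(p_1,p_2,M) = 0.5·M/p_1 and x_2* = 0.5·M/p_2.
At p_1=4.2, p_2=0.56, M=187: x_1* = 0.5·187/4.2 = 22.2619.
At M' = 374: x_1* = 44.5238. Change: 44.5238 − 22.2619 = 22.2619.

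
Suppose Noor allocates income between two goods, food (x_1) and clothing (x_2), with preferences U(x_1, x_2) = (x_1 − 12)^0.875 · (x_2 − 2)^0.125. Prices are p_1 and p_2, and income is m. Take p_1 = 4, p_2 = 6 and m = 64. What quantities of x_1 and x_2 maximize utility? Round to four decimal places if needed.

After buying the subsistence bundle (12, 2), a share 0.875 of the remaining income goes to x_1: x_1* = 12 + 0.875·(m − 12p_1 − 2p_2)/p_1.
Discretionary income = 64 − 12·4 − 2·6 = 4; x_1* = 12 + 0.875·4/4 = 12.875; x_2* = 2 + 0.125·4/6 = 2.0833.

x_1* = 12.875, x_2* = 2.0833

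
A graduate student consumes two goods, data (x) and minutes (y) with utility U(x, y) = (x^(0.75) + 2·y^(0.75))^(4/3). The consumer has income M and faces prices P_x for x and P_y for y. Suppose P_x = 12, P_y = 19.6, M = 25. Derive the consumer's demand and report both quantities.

MRS = MU_x/MU_y = (1/2)·(y/x)^(0.25). Set equal to P_x/P_y.
Hence y/x = (2·P_x/P_y)^(1/(0.25)), i.e. raised to the 4 power.
Substitute y = (y/x)·x into the budget: x* = M/(P_x + P_y·(y/x)).
Numerically y/x = 2.248126, so x* = 25/(12 + 19.6·2.248126) = 0.4459 and y* = 2.248126·0.4459 = 1.0025.

x* = 0.4459, y* = 1.0025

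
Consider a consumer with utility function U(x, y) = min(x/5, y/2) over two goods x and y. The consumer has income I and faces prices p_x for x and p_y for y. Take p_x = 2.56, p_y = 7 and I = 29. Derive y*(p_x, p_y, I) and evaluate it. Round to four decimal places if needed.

Leontief preferences: the optimum is at the kink where x/5 = y/2, i.e. y = (2/5)·x.
Budget: p_x·x + p_y·(2/5)·x = I, so (5·p_x + 2·p_y)·x = 5·I.
Demand: x*(p_x,p_y,I) = 5·I/(5·p_x + 2·p_y), y* = 2·I/(5·p_x + 2·p_y).
Here 5·2.56 + 2·7 = 26.8, giving y* = 2.1642.

y* = 2.1642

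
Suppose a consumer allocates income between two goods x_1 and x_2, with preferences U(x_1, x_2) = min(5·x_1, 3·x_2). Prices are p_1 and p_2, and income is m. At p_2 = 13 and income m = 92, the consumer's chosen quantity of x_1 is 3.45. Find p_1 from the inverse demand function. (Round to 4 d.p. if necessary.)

p_1 = 5

With perfect complements, no substitution: consume in ratio x_1:x_2 = 3:5.
Budget: p_1·x_1 + p_2·(5/3)·x_1 = m, so (3·p_1 + 5·p_2)·x_1 = 3·m.
Demand: x_1*(p_1,p_2,m) = 3·m/(3·p_1 + 5·p_2), x_2* = 5·m/(3·p_1 + 5·p_2).
Set x_1* = 3.45 in the demand function and solve for p_1: p_1 = 5.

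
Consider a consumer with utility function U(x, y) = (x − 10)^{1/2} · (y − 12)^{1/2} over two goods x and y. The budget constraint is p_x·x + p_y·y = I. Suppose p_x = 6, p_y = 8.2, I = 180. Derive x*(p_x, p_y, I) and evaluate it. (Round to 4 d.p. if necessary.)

x* = 11.8

This is Cobb-Douglas in (x−10, y−12): tangency gives 0.5·p_y·(y−12) = 0.5·p_x·(x−10).
After buying the subsistence bundle (10, 12), a share 0.5 of the remaining income goes to x: x* = 10 + 0.5·(I − 10p_x − 12p_y)/p_x.
Discretionary income = 180 − 10·6 − 12·8.2 = 21.6; x* = 10 + 0.5·21.6/6 = 11.8.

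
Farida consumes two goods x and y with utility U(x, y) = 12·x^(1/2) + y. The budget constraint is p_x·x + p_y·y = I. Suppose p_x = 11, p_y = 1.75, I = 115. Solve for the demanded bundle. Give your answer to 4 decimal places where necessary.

x* = 0.9112, y* = 59.987

Utility is quasi-linear in y; the FOC for x is 6/√x = p_x/p_y.
Solve: √x = 6·p_y/p_x, so x*(p_x,p_y) = (6·p_y/p_x)², and y* = (I − p_x·x*)/p_y.
Plugging in: x* = (6·1.75/11)² = 0.9112, y* = 59.987.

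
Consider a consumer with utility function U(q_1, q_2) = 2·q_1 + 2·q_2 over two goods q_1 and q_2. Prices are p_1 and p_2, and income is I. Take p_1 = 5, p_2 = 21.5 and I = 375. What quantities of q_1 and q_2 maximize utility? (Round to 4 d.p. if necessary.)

Linear utility — the consumer picks whichever good has higher MU/price: 2/5 = 0.4 vs 2/21.5 = 0.093.
q_1 gives more utility per dollar, so spend all income on q_1: q_1* = I/p_1, q_2* = 0.
Numerically: q_1* = 75, q_2* = 0.

q_1* = 75, q_2* = 0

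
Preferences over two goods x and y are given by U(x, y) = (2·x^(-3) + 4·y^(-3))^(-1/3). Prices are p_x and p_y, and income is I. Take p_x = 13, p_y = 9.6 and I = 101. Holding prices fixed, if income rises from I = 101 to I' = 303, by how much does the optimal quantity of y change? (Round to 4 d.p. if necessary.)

Δy* = 10.2363

Substitute y = (y/x)·x into the budget: x* = I/(p_x + p_y·(y/x)).
Numerically y/x = 1.282849, so x* = 101/(13 + 9.6·1.282849) = 3.9897 and y* = 1.282849·3.9897 = 5.1181.
At I' = 303: y* = 15.3544. Change: 15.3544 − 5.1181 = 10.2363.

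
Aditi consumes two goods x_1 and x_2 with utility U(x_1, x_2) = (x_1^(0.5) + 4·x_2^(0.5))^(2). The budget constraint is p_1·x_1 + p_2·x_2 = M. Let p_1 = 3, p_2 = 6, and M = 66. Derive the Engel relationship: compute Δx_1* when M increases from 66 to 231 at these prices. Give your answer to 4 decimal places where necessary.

Δx_1* = 6.1111

MU_x_1 ∝ x_1^(-0.5), MU_x_2 ∝ 4·x_2^(-0.5), so MRS = (1/4)·(x_2/x_1)^(0.5) = p_1/p_2.
Hence x_2/x_1 = (4·p_1/p_2)^(1/(0.5)), i.e. raised to the 2 power.
With the ratio pinned down, the budget gives x_1* = M/(p_1 + p_2·(x_2/x_1)) and x_2* = (x_2/x_1)·x_1*.
Numerically x_2/x_1 = 4, so x_1* = 66/(3 + 6·4) = 2.4444.
At M' = 231: x_1* = 8.5556. Change: 8.5556 − 2.4444 = 6.1111.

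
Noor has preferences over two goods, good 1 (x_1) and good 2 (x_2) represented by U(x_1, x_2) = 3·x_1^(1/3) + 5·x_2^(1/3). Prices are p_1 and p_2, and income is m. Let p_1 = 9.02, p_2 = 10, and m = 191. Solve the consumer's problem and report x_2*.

x_2* = 12.8243

Substitute x_2 = (x_2/x_1)·x_1 into the budget: x_1* = m/(p_1 + p_2·(x_2/x_1)).
Numerically x_2/x_1 = 1.843244, so x_1* = 191/(9.02 + 10·1.843244) = 6.9575 and x_2* = 1.843244·6.9575 = 12.8243.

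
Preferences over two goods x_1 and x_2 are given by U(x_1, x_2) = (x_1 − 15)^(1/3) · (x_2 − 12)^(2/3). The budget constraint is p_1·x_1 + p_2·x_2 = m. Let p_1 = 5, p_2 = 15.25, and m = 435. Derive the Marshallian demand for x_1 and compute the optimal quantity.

x_1* = 26.8

MRS = (1/2)·(x_2−12)/(x_1−15). Tangency with p_1/p_2 gives x_2−12 = 2·(p_1/p_2)·(x_1−15).
After buying the subsistence bundle (15, 12), a share 1/3 of the remaining income goes to x_1: x_1* = 15 + 1/3·(m − 15p_1 − 12p_2)/p_1.
Discretionary income = 435 − 15·5 − 12·15.25 = 177; x_1* = 15 + 1/3·177/5 = 26.8.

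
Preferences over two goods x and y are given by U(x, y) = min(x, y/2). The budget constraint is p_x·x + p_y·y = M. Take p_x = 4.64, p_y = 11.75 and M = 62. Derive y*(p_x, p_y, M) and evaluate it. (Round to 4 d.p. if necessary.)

y* = 4.4065

Leontief preferences: the optimum is at the kink where x/1 = y/2, i.e. y = 2·x.
Budget: p_x·x + p_y·2·x = M, so (p_x + 2·p_y)·x = M.
Demand: x*(p_x,p_y,M) = M/(p_x + 2·p_y), y* = 2·M/(p_x + 2·p_y).
Here 4.64 + 2·11.75 = 28.14, giving y* = 4.4065.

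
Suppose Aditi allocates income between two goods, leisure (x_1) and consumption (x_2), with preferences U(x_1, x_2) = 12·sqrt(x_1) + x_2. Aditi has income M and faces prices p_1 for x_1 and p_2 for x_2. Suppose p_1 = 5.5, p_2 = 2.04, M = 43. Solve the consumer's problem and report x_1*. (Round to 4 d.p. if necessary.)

x_1* = 4.9526

Utility is quasi-linear in x_2; the FOC for x_1 is 6/√x_1 = p_1/p_2.
Solve: √x_1 = 6·p_2/p_1, so x_1*(p_1,p_2) = (6·p_2/p_1)², and x_2* = (M − p_1·x_1*)/p_2.
Plugging in: x_1* = (6·2.04/5.5)² = 4.9526.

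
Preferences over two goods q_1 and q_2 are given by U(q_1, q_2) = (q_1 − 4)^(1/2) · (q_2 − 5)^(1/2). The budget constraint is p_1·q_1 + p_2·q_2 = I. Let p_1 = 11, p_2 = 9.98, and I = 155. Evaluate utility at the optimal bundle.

This is Cobb-Douglas in (q_1−4, q_2−5): tangency gives 0.5·p_2·(q_2−5) = 0.5·p_1·(q_1−4).
After buying the subsistence bundle (4, 5), a share 0.5 of the remaining income goes to q_1: q_1* = 4 + 0.5·(I − 4p_1 − 5p_2)/p_1.
Discretionary income = 155 − 4·11 − 5·9.98 = 61.1; q_1* = 4 + 0.5·61.1/11 = 6.7773; q_2* = 5 + 0.5·61.1/9.98 = 8.0611.
Utility at the optimum: U(6.7773, 8.0611) = 2.9157.

V = 2.9157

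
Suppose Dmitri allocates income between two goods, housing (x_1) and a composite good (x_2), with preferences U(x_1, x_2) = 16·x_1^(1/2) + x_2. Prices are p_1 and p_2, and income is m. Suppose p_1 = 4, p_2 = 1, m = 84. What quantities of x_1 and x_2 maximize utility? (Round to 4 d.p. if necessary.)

MU_x_1 = 8/√x_1, MU_x_2 = 1. Tangency: 8/√x_1 = p_1/p_2.
Thus x_1* = (8·p_2/p_1)² — independent of m — with the rest of income spent on x_2.
Plugging in: x_1* = (8·1/4)² = 4, x_2* = 68.

x_1* = 4, x_2* = 68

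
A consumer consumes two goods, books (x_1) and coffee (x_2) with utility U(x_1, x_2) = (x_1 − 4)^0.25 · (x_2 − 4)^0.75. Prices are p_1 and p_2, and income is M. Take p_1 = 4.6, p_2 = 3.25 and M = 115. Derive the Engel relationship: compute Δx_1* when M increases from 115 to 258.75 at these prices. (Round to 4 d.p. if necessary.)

MRS = (1/3)·(x_2−4)/(x_1−4). Tangency with p_1/p_2 gives x_2−4 = 3·(p_1/p_2)·(x_1−4).
After buying the subsistence bundle (4, 4), a share 0.25 of the remaining income goes to x_1: x_1* = 4 + 0.25·(M − 4p_1 − 4p_2)/p_1.
Discretionary income = 115 − 4·4.6 − 4·3.25 = 83.6; x_1* = 4 + 0.25·83.6/4.6 = 8.5435.
At M' = 258.75: x_1* = 16.356. Change: 16.356 − 8.5435 = 7.8125.

Δx_1* = 7.8125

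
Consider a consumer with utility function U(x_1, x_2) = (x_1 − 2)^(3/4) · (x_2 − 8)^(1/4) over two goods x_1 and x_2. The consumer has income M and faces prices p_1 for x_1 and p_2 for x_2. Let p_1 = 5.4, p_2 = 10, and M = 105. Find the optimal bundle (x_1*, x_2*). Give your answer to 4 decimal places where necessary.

x_1* = 3.9722, x_2* = 8.355

After buying the subsistence bundle (2, 8), a share 0.75 of the remaining income goes to x_1: x_1* = 2 + 0.75·(M − 2p_1 − 8p_2)/p_1.
Discretionary income = 105 − 2·5.4 − 8·10 = 14.2; x_1* = 2 + 0.75·14.2/5.4 = 3.9722; x_2* = 8 + 0.25·14.2/10 = 8.355.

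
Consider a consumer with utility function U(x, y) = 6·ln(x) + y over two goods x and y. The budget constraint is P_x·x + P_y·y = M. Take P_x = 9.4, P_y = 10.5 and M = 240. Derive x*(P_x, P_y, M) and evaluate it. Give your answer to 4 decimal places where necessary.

x* = 6.7021

Set MRS = P_x/P_y: (6/x)/1 = P_x/P_y.
So x*(P_x,P_y) = 6·P_y/P_x, independent of income; and y* = (M − 6·P_y)/P_y.
At the given prices: x* = 6·10.5/9.4 = 6.7021.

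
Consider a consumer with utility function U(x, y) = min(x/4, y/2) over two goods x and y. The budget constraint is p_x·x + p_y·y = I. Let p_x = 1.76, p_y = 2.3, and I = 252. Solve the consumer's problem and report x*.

x* = 86.5979

Leontief preferences: the optimum is at the kink where x/4 = y/2, i.e. y = (1/2)·x.
Budget: p_x·x + p_y·(1/2)·x = I, so (4·p_x + 2·p_y)·x = 4·I.
Demand: x*(p_x,p_y,I) = 4·I/(4·p_x + 2·p_y), y* = 2·I/(4·p_x + 2·p_y).
Here 4·1.76 + 2·2.3 = 11.64, giving x* = 86.5979.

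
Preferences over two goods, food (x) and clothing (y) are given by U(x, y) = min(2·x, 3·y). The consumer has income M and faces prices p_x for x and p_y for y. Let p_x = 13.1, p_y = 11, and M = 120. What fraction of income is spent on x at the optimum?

With perfect complements, no substitution: consume in ratio x:y = 3:2.
Budget: p_x·x + p_y·(2/3)·x = M, so (3·p_x + 2·p_y)·x = 3·M.
Demand: x*(p_x,p_y,M) = 3·M/(3·p_x + 2·p_y), y* = 2·M/(3·p_x + 2·p_y).
Here 3·13.1 + 2·11 = 61.3, giving x* = 5.8728 and y* = 3.9152.
Expenditure on x: 13.1·5.8728 = 76.9331; share = 0.6411.

share on x = 0.6411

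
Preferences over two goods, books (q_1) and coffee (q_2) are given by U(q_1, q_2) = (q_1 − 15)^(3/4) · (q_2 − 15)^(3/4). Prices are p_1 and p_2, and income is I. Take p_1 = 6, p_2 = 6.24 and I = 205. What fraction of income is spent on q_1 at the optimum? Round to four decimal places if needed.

This is Cobb-Douglas in (q_1−15, q_2−15): tangency gives 0.75·p_2·(q_2−15) = 0.75·p_1·(q_1−15).
Substituting into the budget: q_1* = 15 + 0.5·(I − 15·p_1 − 15·p_2)/p_1, and q_2* = 15 + 0.5·(…)/p_2.
Discretionary income = 205 − 15·6 − 15·6.24 = 21.4; q_1* = 15 + 0.5·21.4/6 = 16.7833; q_2* = 15 + 0.5·21.4/6.24 = 16.7147.
Expenditure on q_1: 6·16.7833 = 100.7; share = 0.4912.

share on q_1 = 0.4912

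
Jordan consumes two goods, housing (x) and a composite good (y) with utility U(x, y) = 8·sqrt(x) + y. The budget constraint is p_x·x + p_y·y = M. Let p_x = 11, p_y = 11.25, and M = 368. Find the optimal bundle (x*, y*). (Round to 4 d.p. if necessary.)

x* = 16.7355, y* = 16.3475

Set MRS = p_x/p_y: 4·x^(−1/2) = p_x/p_y.
Solve: √x = 4·p_y/p_x, so x*(p_x,p_y) = (4·p_y/p_x)², and y* = (M − p_x·x*)/p_y.
Plugging in: x* = (4·11.25/11)² = 16.7355, y* = 16.3475.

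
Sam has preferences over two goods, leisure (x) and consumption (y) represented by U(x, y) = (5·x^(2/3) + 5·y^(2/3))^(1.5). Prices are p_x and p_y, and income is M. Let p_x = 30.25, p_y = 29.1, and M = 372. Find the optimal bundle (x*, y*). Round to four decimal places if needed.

MRS = MU_x/MU_y = (y/x)^(1/3). Set equal to p_x/p_y.
Hence y/x = (p_x/p_y)^(1/(1/3)), i.e. raised to the 3 power.
Substitute y = (y/x)·x into the budget: x* = M/(p_x + p_y·(y/x)).
Numerically y/x = 1.123304, so x* = 372/(30.25 + 29.1·1.123304) = 5.9106 and y* = 1.123304·5.9106 = 6.6394.

x* = 5.9106, y* = 6.6394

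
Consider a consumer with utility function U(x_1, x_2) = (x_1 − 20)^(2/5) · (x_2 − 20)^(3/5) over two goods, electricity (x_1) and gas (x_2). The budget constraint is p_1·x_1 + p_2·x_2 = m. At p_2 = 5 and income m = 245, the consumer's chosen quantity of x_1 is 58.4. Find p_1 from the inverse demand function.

Let x_1' = x_1−20, x_2' = x_2−20. MRS = (2/3)·x_2'/x_1' = p_1/p_2.
Substituting into the budget: x_1* = 20 + 0.4·(m − 20·p_1 − 20·p_2)/p_1, and x_2* = 20 + 0.6·(…)/p_2.
Set x_1* = 58.4 in the demand function and solve for p_1: p_1 = 1.25.

p_1 = 1.25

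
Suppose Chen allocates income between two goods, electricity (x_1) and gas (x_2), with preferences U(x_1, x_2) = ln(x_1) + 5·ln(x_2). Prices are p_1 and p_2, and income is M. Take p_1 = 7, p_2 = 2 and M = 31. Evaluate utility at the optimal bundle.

V = 12.4889

MU_x_1/MU_x_2 = (x_2)/(5·x_1); tangency sets this equal to p_1/p_2.
So p_2·x_2 = 5·p_1·x_1; combined with the budget, a share 1/6 of income goes to x_1.
Demand: x_1*(p_1,p_2,M) = 1/6·M/p_1 and x_2* = 5/6·M/p_2.
At p_1=7, p_2=2, M=31: x_1* = 1/6·31/7 = 0.7381, x_2* = 12.9167.
Utility at the optimum: U(0.7381, 12.9167) = 12.4889.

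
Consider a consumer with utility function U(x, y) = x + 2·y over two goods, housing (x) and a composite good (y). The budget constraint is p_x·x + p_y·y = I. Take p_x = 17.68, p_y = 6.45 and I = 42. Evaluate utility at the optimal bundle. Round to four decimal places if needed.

V = 13.0233

Linear utility — the consumer picks whichever good has higher MU/price: 1/17.68 = 0.0566 vs 2/6.45 = 0.3101.
y gives more utility per dollar, so spend all income on y: y* = I/p_y, x* = 0.
Numerically: x* = 0, y* = 6.5116.
Utility at the optimum: U(0, 6.5116) = 13.0233.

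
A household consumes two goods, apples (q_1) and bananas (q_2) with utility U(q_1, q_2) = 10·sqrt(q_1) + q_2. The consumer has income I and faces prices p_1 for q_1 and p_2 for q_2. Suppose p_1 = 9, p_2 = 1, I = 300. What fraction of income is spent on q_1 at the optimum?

share on q_1 = 0.0093

MU_q_1 = 5/√q_1, MU_q_2 = 1. Tangency: 5/√q_1 = p_1/p_2.
Thus q_1* = (5·p_2/p_1)² — independent of I — with the rest of income spent on q_2.
Plugging in: q_1* = (5·1/9)² = 0.3086, q_2* = 297.2222.
Expenditure on q_1: 9·0.3086 = 2.7778; share = 0.0093.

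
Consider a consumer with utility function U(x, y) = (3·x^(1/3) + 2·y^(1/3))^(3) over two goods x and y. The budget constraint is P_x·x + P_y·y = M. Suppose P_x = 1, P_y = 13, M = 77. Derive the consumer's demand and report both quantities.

From the CES first-order condition, (3/2)·(y/x)^(2/3) = P_x/P_y.
Solve for the ratio: y/x = [(2/3)·P_x/P_y]^(1.5).
Substitute y = (y/x)·x into the budget: x* = M/(P_x + P_y·(y/x)).
Numerically y/x = 0.011613, so x* = 77/(1 + 13·0.011613) = 66.9001 and y* = 0.011613·66.9001 = 0.7769.

x* = 66.9001, y* = 0.7769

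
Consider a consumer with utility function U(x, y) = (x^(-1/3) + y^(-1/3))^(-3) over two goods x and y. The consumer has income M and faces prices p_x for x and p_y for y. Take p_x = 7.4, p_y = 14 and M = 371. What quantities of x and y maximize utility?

x* = 23.074, y* = 14.3038

MRS = MU_x/MU_y = (y/x)^(4/3). Set equal to p_x/p_y.
Solve for the ratio: y/x = [p_x/p_y]^(0.75).
Substitute y = (y/x)·x into the budget: x* = M/(p_x + p_y·(y/x)).
Numerically y/x = 0.619909, so x* = 371/(7.4 + 14·0.619909) = 23.074 and y* = 0.619909·23.074 = 14.3038.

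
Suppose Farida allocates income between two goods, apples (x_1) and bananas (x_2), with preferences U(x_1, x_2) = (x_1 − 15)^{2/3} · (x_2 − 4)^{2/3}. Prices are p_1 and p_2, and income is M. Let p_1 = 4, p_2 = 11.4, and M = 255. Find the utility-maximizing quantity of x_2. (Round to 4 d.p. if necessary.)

After buying the subsistence bundle (15, 4), a share 0.5 of the remaining income goes to x_1: x_1* = 15 + 0.5·(M − 15p_1 − 4p_2)/p_1.
Discretionary income = 255 − 15·4 − 4·11.4 = 149.4; x_2* = 4 + 0.5·149.4/11.4 = 10.5526.

x_2* = 10.5526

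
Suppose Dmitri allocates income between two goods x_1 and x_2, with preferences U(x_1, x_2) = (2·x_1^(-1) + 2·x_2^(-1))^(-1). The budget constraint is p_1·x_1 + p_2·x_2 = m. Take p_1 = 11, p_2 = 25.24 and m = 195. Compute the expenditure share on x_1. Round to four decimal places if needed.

share on x_1 = 0.3976

Substitute x_2 = (x_2/x_1)·x_1 into the budget: x_1* = m/(p_1 + p_2·(x_2/x_1)).
Numerically x_2/x_1 = 0.660164, so x_1* = 195/(11 + 25.24·0.660164) = 7.0492 and x_2* = 0.660164·7.0492 = 4.6537.
Expenditure on x_1: 11·7.0492 = 77.5417; share = 0.3976.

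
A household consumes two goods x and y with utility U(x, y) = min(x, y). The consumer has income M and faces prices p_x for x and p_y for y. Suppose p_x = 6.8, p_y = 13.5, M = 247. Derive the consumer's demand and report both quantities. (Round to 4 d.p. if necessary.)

With perfect complements, no substitution: consume in ratio x:y = 1:1.
Budget: p_x·x + p_y·x = M, so (p_x + p_y)·x = M.
Demand: x*(p_x,p_y,M) = M/(p_x + p_y), y* = M/(p_x + p_y).
Here 6.8 + 13.5 = 20.3, giving x* = 12.1675 and y* = 12.1675.

x* = 12.1675, y* = 12.1675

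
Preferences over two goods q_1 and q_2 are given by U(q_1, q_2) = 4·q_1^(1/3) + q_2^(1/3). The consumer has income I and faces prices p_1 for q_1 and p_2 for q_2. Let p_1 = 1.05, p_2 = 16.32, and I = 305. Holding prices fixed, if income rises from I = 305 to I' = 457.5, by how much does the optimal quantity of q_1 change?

Δq_1* = 140.7747

MRS = MU_q_1/MU_q_2 = 4·(q_2/q_1)^(2/3). Set equal to p_1/p_2.
Solve for the ratio: q_2/q_1 = [(1/4)·p_1/p_2]^(1.5).
With the ratio pinned down, the budget gives q_1* = I/(p_1 + p_2·(q_2/q_1)) and q_2* = (q_2/q_1)·q_1*.
Numerically q_2/q_1 = 0.00204, so q_1* = 305/(1.05 + 16.32·0.00204) = 281.5493.
At I' = 457.5: q_1* = 422.324. Change: 422.324 − 281.5493 = 140.7747.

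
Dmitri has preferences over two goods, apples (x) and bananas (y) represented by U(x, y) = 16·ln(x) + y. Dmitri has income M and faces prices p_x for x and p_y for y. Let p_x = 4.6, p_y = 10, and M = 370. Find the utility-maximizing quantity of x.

x* = 34.7826

So x*(p_x,p_y) = 16·p_y/p_x, independent of income; and y* = (M − 16·p_y)/p_y.
At the given prices: x* = 16·10/4.6 = 34.7826.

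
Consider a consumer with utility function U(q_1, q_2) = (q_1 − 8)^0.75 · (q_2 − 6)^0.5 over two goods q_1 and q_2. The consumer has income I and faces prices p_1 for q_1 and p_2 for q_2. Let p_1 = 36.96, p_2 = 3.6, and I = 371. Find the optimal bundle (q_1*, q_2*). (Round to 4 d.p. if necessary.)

q_1* = 8.8721, q_2* = 11.9689

Discretionary income = 371 − 8·36.96 − 6·3.6 = 53.72; q_1* = 8 + 0.6·53.72/36.96 = 8.8721; q_2* = 6 + 0.4·53.72/3.6 = 11.9689.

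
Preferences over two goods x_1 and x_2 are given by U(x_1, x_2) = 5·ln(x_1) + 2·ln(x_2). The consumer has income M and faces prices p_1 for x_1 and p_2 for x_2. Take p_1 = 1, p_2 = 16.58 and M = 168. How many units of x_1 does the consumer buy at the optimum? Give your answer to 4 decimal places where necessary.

x_1* = 120

The MRS is (5/2)·x_2/x_1. Set MRS = p_1/p_2.
So 5·p_2·x_2 = 2·p_1·x_1; combined with the budget, a share 5/7 of income goes to x_1.
Demand: x_1*(p_1,p_2,M) = 5/7·M/p_1 and x_2* = 2/7·M/p_2.
At p_1=1, p_2=16.58, M=168: x_1* = 5/7·168/1 = 120.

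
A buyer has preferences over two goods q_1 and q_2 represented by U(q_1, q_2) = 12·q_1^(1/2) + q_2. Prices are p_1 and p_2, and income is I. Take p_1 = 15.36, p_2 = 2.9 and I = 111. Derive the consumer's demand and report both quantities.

Set MRS = p_1/p_2: 6·q_1^(−1/2) = p_1/p_2.
Solve: √q_1 = 6·p_2/p_1, so q_1*(p_1,p_2) = (6·p_2/p_1)², and q_2* = (I − p_1·q_1*)/p_2.
Plugging in: q_1* = (6·2.9/15.36)² = 1.2833, q_2* = 31.479.

q_1* = 1.2833, q_2* = 31.479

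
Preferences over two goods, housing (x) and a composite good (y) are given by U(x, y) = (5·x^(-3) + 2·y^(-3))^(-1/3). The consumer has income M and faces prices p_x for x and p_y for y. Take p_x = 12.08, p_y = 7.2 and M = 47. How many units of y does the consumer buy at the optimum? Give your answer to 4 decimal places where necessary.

With the ratio pinned down, the budget gives x* = M/(p_x + p_y·(y/x)) and y* = (y/x)·x*.
Numerically y/x = 0.905104, so x* = 47/(12.08 + 7.2·0.905104) = 2.5273 and y* = 0.905104·2.5273 = 2.2875.

y* = 2.2875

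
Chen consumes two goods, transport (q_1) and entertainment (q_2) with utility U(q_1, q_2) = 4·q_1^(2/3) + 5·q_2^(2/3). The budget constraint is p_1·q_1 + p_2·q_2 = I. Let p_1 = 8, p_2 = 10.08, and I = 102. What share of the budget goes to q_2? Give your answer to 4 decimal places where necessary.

MRS = MU_q_1/MU_q_2 = (4/5)·(q_2/q_1)^(1/3). Set equal to p_1/p_2.
Solve for the ratio: q_2/q_1 = [(5/4)·p_1/p_2]^(3).
With the ratio pinned down, the budget gives q_1* = I/(p_1 + p_2·(q_2/q_1)) and q_2* = (q_2/q_1)·q_1*.
Numerically q_2/q_1 = 0.976379, so q_1* = 102/(8 + 10.08·0.976379) = 5.7169 and q_2* = 0.976379·5.7169 = 5.5818.
Expenditure on q_2: 10.08·5.5818 = 56.265; share = 0.5516.

share on q_2 = 0.5516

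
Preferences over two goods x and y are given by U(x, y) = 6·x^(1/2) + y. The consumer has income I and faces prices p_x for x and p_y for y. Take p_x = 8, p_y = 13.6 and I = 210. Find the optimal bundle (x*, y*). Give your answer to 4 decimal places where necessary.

MU_x = 3/√x, MU_y = 1. Tangency: 3/√x = p_x/p_y.
Solve: √x = 3·p_y/p_x, so x*(p_x,p_y) = (3·p_y/p_x)², and y* = (I − p_x·x*)/p_y.
Plugging in: x* = (3·13.6/8)² = 26.01, y* = 0.1412.

x* = 26.01, y* = 0.1412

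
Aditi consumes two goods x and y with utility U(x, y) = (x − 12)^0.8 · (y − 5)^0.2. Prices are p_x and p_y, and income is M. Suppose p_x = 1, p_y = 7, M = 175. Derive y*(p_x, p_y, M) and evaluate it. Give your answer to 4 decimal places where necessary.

y* = 8.6571

This is Cobb-Douglas in (x−12, y−5): tangency gives 0.8·p_y·(y−5) = 0.2·p_x·(x−12).
Substituting into the budget: x* = 12 + 0.8·(M − 12·p_x − 5·p_y)/p_x, and y* = 5 + 0.2·(…)/p_y.
Discretionary income = 175 − 12·1 − 5·7 = 128; y* = 5 + 0.2·128/7 = 8.6571.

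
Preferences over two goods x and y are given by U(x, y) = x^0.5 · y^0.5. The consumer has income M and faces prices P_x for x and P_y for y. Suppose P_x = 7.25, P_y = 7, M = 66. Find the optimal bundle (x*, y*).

x* = 4.5517, y* = 4.7143

Tangency: MRS = y/x = P_x/P_y.
Rearranging, P_y·y = P_x·x. Substituting into the budget gives P_x·x·(1 + 1) = M.
Demand: x*(P_x,P_y,M) = 0.5·M/P_x and y* = 0.5·M/P_y.
At P_x=7.25, P_y=7, M=66: x* = 0.5·66/7.25 = 4.5517, y* = 4.7143.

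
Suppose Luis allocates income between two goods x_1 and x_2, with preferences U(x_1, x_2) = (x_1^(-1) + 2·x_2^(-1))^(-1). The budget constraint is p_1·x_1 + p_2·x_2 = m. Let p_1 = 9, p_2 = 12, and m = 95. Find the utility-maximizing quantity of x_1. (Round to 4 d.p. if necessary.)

MU_x_1 ∝ x_1^(-2), MU_x_2 ∝ 2·x_2^(-2), so MRS = (1/2)·(x_2/x_1)^(2) = p_1/p_2.
Hence x_2/x_1 = (2·p_1/p_2)^(1/(2)), i.e. raised to the 0.5 power.
Substitute x_2 = (x_2/x_1)·x_1 into the budget: x_1* = m/(p_1 + p_2·(x_2/x_1)).
Numerically x_2/x_1 = 1.224745, so x_1* = 95/(9 + 12·1.224745) = 4.009.

x_1* = 4.009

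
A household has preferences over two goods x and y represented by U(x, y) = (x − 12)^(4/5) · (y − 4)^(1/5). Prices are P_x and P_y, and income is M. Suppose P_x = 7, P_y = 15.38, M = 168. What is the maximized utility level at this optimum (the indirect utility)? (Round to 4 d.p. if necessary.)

V = 1.6634

This is Cobb-Douglas in (x−12, y−4): tangency gives 0.8·P_y·(y−4) = 0.2·P_x·(x−12).
After buying the subsistence bundle (12, 4), a share 0.8 of the remaining income goes to x: x* = 12 + 0.8·(M − 12P_x − 4P_y)/P_x.
Discretionary income = 168 − 12·7 − 4·15.38 = 22.48; x* = 12 + 0.8·22.48/7 = 14.5691; y* = 4 + 0.2·22.48/15.38 = 4.2923.
Utility at the optimum: U(14.5691, 4.2923) = 1.6634.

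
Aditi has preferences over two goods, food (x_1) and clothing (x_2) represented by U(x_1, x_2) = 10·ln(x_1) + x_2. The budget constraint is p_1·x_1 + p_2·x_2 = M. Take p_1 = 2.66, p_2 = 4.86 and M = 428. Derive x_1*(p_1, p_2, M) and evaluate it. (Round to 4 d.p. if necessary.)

x_1* = 18.2707

At the given prices: x_1* = 10·4.86/2.66 = 18.2707.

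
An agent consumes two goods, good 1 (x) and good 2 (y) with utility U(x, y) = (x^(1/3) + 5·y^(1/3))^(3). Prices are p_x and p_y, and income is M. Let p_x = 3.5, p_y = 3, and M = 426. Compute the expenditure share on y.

share on y = 0.9235

From the CES first-order condition, (1/5)·(y/x)^(2/3) = p_x/p_y.
Solve for the ratio: y/x = [5·p_x/p_y]^(1.5).
With the ratio pinned down, the budget gives x* = M/(p_x + p_y·(y/x)) and y* = (y/x)·x*.
Numerically y/x = 14.088839, so x* = 426/(3.5 + 3·14.088839) = 9.3081 and y* = 14.088839·9.3081 = 131.1405.
Expenditure on y: 3·131.1405 = 393.4216; share = 0.9235.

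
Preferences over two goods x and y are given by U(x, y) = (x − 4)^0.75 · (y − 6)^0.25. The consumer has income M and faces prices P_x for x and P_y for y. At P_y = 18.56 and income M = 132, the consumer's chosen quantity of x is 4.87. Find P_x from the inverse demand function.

Let x' = x−4, y' = y−6. MRS = 3·y'/x' = P_x/P_y.
After buying the subsistence bundle (4, 6), a share 0.75 of the remaining income goes to x: x* = 4 + 0.75·(M − 4P_x − 6P_y)/P_x.
Set x* = 4.87 in the demand function and solve for P_x: P_x = 4.

P_x = 4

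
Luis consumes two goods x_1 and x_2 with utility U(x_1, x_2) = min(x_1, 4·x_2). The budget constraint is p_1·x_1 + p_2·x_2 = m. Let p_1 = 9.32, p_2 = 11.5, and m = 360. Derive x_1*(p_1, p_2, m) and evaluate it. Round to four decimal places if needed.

Leontief preferences: the optimum is at the kink where x_1/4 = x_2/1, i.e. x_2 = (1/4)·x_1.
Budget: p_1·x_1 + p_2·(1/4)·x_1 = m, so (4·p_1 + p_2)·x_1 = 4·m.
Demand: x_1*(p_1,p_2,m) = 4·m/(4·p_1 + p_2), x_2* = m/(4·p_1 + p_2).
Here 4·9.32 + 11.5 = 48.78, giving x_1* = 29.5203.

x_1* = 29.5203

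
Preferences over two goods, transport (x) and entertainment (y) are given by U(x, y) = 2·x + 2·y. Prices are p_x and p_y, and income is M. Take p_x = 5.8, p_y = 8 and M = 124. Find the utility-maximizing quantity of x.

x* = 21.3793

Linear utility — the consumer picks whichever good has higher MU/price: 2/5.8 = 0.3448 vs 2/8 = 0.25.
x gives more utility per dollar, so spend all income on x: x* = M/p_x, y* = 0.
Numerically: x* = 21.3793, y* = 0.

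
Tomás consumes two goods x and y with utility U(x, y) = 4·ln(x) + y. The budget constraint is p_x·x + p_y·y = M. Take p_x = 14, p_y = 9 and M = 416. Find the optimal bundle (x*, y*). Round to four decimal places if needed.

So x*(p_x,p_y) = 4·p_y/p_x, independent of income; and y* = (M − 4·p_y)/p_y.
At the given prices: x* = 4·9/14 = 2.5714, and y* = 42.2222.

x* = 2.5714, y* = 42.2222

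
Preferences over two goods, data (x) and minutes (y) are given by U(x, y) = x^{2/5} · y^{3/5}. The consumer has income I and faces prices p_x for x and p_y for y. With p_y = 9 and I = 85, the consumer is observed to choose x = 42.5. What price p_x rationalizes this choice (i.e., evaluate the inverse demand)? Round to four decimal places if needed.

The MRS is (2/3)·y/x. Set MRS = p_x/p_y.
So 0.4·p_y·y = 0.6·p_x·x; combined with the budget, a share 0.4 of income goes to x.
Demand: x*(p_x,p_y,I) = 0.4·I/p_x and y* = 0.6·I/p_y.
Set x* = 42.5 in the demand function and solve for p_x: p_x = 0.8.

p_x = 0.8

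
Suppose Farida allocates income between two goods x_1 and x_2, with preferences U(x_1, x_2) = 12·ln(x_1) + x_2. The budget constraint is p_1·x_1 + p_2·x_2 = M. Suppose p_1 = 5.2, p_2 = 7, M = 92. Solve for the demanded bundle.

Set MRS = p_1/p_2: (12/x_1)/1 = p_1/p_2.
So x_1*(p_1,p_2) = 12·p_2/p_1, independent of income; and x_2* = (M − 12·p_2)/p_2.
At the given prices: x_1* = 12·7/5.2 = 16.1538, and x_2* = 1.1429.

x_1* = 16.1538, x_2* = 1.1429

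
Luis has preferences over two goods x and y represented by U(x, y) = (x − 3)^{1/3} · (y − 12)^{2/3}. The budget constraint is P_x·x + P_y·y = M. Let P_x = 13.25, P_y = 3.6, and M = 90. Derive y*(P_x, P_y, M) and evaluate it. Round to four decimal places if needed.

This is Cobb-Douglas in (x−3, y−12): tangency gives 1/3·P_y·(y−12) = 2/3·P_x·(x−3).
Substituting into the budget: x* = 3 + 1/3·(M − 3·P_x − 12·P_y)/P_x, and y* = 12 + 2/3·(…)/P_y.
Discretionary income = 90 − 3·13.25 − 12·3.6 = 7.05; y* = 12 + 2/3·7.05/3.6 = 13.3056.

y* = 13.3056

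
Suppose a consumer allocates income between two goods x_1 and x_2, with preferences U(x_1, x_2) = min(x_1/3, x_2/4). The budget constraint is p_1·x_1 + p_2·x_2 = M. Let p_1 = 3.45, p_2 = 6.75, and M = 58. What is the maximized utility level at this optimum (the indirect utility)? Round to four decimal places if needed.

V = 1.5529

Demand: x_1*(p_1,p_2,M) = 3·M/(3·p_1 + 4·p_2), x_2* = 4·M/(3·p_1 + 4·p_2).
Here 3·3.45 + 4·6.75 = 37.35, giving x_1* = 4.6586 and x_2* = 6.2115.
Utility at the optimum: U(4.6586, 6.2115) = 1.5529.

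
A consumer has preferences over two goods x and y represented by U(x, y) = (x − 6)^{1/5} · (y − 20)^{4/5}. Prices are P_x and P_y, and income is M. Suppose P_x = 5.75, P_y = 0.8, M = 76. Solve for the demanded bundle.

x* = 6.887, y* = 45.5

Substituting into the budget: x* = 6 + 0.2·(M − 6·P_x − 20·P_y)/P_x, and y* = 20 + 0.8·(…)/P_y.
Discretionary income = 76 − 6·5.75 − 20·0.8 = 25.5; x* = 6 + 0.2·25.5/5.75 = 6.887; y* = 20 + 0.8·25.5/0.8 = 45.5.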